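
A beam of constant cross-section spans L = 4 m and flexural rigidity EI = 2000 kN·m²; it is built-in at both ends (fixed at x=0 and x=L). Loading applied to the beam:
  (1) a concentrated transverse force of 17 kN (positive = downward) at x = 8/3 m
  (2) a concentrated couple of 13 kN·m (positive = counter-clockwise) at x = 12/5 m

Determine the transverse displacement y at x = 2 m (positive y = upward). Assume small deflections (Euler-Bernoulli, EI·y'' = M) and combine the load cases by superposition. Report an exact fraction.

y(2) = -1589/506250 m

Load 1 — point force P=17 kN at a=8/3 m (b=L-a=4/3):
  y_1 = -Pb²x²(3aL-(3a+b)x)/(6L³EI)  [x≤a] = -17·(4/3)²·2²·(3·(8/3)·4-(3·(8/3)+(4/3))·2)/(6·4³·2000) = -17/8100 m
Load 2 — applied couple M₀=13 kN·m at a=12/5 m (b=L-a=8/5):
  y_2 = (R_Ax³/6 - M_Ax²/2)/EI  [x≤a] with R_A=117/25, M_A=104/25 = ((117/25)·2³/6 - (104/25)·2²/2)/2000 = -13/12500 m
Superposition: y = Σ y_i = -1589/506250 m ≈ -0.003139 m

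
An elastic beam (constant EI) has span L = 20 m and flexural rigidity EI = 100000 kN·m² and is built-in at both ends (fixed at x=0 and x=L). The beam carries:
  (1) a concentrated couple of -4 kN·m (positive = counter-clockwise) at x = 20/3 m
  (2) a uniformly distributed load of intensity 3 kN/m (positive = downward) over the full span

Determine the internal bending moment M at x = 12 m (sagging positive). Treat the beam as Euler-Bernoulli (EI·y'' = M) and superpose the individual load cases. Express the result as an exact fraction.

Load 1 — applied couple M₀=-4 kN·m at a=20/3 m (b=L-a=40/3):
  M_1 = R_Ax - M_A - M₀  [x>a] with R_A=-4/15, M_A=0 = (-4/15)·12 - 0 - (-4) = 4/5 kN·m
Load 2 — uniform load w=3 kN/m over full span:
  M_2 = wLx/2 - wL²/12 - wx²/2 = 3·20·12/2 - 3·20²/12 - 3·12²/2 = 44 kN·m
Superposition: M = Σ M_i = 224/5 kN·m ≈ 44.800000 kN·m

M(12) = 224/5 kN·m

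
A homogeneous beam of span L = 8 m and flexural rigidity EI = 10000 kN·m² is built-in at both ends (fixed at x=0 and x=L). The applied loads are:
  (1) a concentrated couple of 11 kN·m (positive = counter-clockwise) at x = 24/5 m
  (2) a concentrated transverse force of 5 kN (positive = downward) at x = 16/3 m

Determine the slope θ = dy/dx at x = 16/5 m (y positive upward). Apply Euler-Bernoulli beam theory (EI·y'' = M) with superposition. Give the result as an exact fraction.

θ(16/5) = -1396/3515625 rad

Load 1 — applied couple M₀=11 kN·m at a=24/5 m (b=L-a=16/5):
  θ_1 = (R_Ax²/2 - M_Ax)/EI  [x≤a] with R_A=99/50, M_A=88/25 = ((99/50)·(16/5)²/2 - (88/25)·(16/5))/10000 = -44/390625 rad
Load 2 — point force P=5 kN at a=16/3 m (b=L-a=8/3):
  θ_2 = -Pb²x(2aL-(3a+b)x)/(2L³EI)  [x≤a] = -5·(8/3)²·(16/5)·(2·(16/3)·8-(3·(16/3)+(8/3))·(16/5))/(2·8³·10000) = -8/28125 rad
Superposition: θ = Σ θ_i = -1396/3515625 rad ≈ -0.000397 rad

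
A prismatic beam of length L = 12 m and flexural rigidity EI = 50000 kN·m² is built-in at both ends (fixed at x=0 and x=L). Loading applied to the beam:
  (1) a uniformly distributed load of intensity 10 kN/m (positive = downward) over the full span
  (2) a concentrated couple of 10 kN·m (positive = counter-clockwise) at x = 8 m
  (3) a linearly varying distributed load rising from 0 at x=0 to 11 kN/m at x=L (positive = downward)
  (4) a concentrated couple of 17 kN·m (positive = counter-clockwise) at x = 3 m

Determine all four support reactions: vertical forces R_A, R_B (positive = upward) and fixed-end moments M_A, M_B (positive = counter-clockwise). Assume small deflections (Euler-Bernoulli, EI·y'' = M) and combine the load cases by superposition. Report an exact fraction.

Load 1 — uniform load w=10 kN/m over full span:
  R_A = wL/2 = 10·12/2 = 60 kN
  M_A = wL²/12 = 10·12²/12 = 120 kN·m
  R_B = wL/2 = 10·12/2 = 60 kN
  M_B = -wL²/12 = -10·12²/12 = -120 kN·m
Load 2 — applied couple M₀=10 kN·m at a=8 m (b=L-a=4):
  R_A = 6M₀ab/L³ = 6·10·8·4/12³ = 10/9 kN
  M_A = M₀b(2a-b)/L² = 10·4·(2·8-4)/12² = 10/3 kN·m
  R_B = -6M₀ab/L³ = -6·10·8·4/12³ = -10/9 kN
  M_B = M₀a(2b-a)/L² = 10·8·(2·4-8)/12² = 0 kN·m
Load 3 — triangular load w₀=11 kN/m (0→w₀ over full span):
  R_A = 3w₀L/20 = 3·11·12/20 = 99/5 kN
  M_A = w₀L²/30 = 11·12²/30 = 264/5 kN·m
  R_B = 7w₀L/20 = 7·11·12/20 = 231/5 kN
  M_B = -w₀L²/20 = -11·12²/20 = -396/5 kN·m
Load 4 — applied couple M₀=17 kN·m at a=3 m (b=L-a=9):
  R_A = 6M₀ab/L³ = 6·17·3·9/12³ = 51/32 kN
  M_A = M₀b(2a-b)/L² = 17·9·(2·3-9)/12² = -51/16 kN·m
  R_B = -6M₀ab/L³ = -6·17·3·9/12³ = -51/32 kN
  M_B = M₀a(2b-a)/L² = 17·3·(2·9-3)/12² = 85/16 kN·m
Superposition: R_A = 118807/1440 kN, M_A = 41507/240 kN·m, R_B = 149033/1440 kN, M_B = -15511/80 kN·m

R_A = 118807/1440 kN, M_A = 41507/240 kN·m, R_B = 149033/1440 kN, M_B = -15511/80 kN·m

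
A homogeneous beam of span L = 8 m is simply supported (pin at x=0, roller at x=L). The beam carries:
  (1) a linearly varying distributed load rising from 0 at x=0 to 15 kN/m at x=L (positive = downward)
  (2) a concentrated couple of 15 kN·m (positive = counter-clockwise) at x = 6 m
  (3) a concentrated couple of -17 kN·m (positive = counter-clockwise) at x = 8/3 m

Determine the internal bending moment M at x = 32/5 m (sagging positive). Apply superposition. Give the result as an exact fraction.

Load 1 — triangular load w₀=15 kN/m (0→w₀ over full span):
  M_1 = w₀Lx/6 - w₀x³/(6L) = 15·8·(32/5)/6 - 15·(32/5)³/(6·8) = 1152/25 kN·m
Load 2 — applied couple M₀=15 kN·m at a=6 m (b=L-a=2):
  M_2 = M₀x/L - M₀  [x>a] = 15·(32/5)/8 - 15 = -3 kN·m
Load 3 — applied couple M₀=-17 kN·m at a=8/3 m (b=L-a=16/3):
  M_3 = M₀x/L - M₀  [x>a] = (-17)·(32/5)/8 - (-17) = 17/5 kN·m
Superposition: M = Σ M_i = 1162/25 kN·m ≈ 46.480000 kN·m

M(32/5) = 1162/25 kN·m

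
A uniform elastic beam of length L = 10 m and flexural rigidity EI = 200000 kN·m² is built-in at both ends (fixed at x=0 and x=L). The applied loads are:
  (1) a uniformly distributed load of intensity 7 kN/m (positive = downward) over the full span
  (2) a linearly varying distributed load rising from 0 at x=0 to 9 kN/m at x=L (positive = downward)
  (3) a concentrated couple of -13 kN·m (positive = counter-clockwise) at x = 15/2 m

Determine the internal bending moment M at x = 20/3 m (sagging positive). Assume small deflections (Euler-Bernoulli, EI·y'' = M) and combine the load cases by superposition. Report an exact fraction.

M(20/3) = 469/16 kN·m

Load 1 — uniform load w=7 kN/m over full span:
  M_1 = wLx/2 - wL²/12 - wx²/2 = 7·10·(20/3)/2 - 7·10²/12 - 7·(20/3)²/2 = 175/9 kN·m
Load 2 — triangular load w₀=9 kN/m (0→w₀ over full span):
  M_2 = 3w₀Lx/20 - w₀L²/30 - w₀x³/(6L) = 3·9·10·(20/3)/20 - 9·10²/30 - 9·(20/3)³/(6·10) = 140/9 kN·m
Load 3 — applied couple M₀=-13 kN·m at a=15/2 m (b=L-a=5/2):
  M_3 = R_Ax - M_A  [x≤a] with R_A=-117/80, M_A=-65/16 = (-117/80)·(20/3) - (-65/16) = -91/16 kN·m
Superposition: M = Σ M_i = 469/16 kN·m ≈ 29.312500 kN·m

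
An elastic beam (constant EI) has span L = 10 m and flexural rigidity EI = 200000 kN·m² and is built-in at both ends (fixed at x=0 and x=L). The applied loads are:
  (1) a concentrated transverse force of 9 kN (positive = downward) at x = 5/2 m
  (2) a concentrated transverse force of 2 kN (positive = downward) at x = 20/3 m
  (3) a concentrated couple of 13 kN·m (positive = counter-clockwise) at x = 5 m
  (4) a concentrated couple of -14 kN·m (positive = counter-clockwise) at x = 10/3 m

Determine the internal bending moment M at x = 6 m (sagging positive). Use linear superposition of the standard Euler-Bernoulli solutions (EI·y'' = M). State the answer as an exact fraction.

Load 1 — point force P=9 kN at a=5/2 m (b=L-a=15/2):
  M_1 = Pa²(a+3b)(L-x)/L³ - Pa²b/L²  [x>a] = 9·(5/2)²·((5/2)+3·(15/2))·(10-6)/10³ - 9·(5/2)²·(15/2)/10² = 45/32 kN·m
Load 2 — point force P=2 kN at a=20/3 m (b=L-a=10/3):
  M_2 = Pb²(3a+b)x/L³ - Pab²/L²  [x≤a] = 2·(10/3)²·(3·(20/3)+(10/3))·6/10³ - 2·(20/3)·(10/3)²/10² = 44/27 kN·m
Load 3 — applied couple M₀=13 kN·m at a=5 m (b=L-a=5):
  M_3 = R_Ax - M_A - M₀  [x>a] with R_A=39/20, M_A=13/4 = (39/20)·6 - (13/4) - 13 = -91/20 kN·m
Load 4 — applied couple M₀=-14 kN·m at a=10/3 m (b=L-a=20/3):
  M_4 = R_Ax - M_A - M₀  [x>a] with R_A=-28/15, M_A=0 = (-28/15)·6 - 0 - (-14) = 14/5 kN·m
Superposition: M = Σ M_i = 1111/864 kN·m ≈ 1.285880 kN·m

M(6) = 1111/864 kN·m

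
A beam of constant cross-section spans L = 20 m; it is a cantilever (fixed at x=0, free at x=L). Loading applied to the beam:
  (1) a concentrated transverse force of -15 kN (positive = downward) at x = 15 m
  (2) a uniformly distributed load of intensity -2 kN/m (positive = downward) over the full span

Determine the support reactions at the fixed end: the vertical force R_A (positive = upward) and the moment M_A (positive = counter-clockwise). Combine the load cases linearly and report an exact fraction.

Load 1 — point force P=-15 kN at a=15 m (b=L-a=5):
  R_A = P = (-15) = -15 kN
  M_A = Pa = (-15)·15 = -225 kN·m
Load 2 — uniform load w=-2 kN/m over full span:
  R_A = wL = (-2)·20 = -40 kN
  M_A = wL²/2 = (-2)·20²/2 = -400 kN·m
Superposition: R_A = -55 kN, M_A = -625 kN·m

R_A = -55 kN, M_A = -625 kN·m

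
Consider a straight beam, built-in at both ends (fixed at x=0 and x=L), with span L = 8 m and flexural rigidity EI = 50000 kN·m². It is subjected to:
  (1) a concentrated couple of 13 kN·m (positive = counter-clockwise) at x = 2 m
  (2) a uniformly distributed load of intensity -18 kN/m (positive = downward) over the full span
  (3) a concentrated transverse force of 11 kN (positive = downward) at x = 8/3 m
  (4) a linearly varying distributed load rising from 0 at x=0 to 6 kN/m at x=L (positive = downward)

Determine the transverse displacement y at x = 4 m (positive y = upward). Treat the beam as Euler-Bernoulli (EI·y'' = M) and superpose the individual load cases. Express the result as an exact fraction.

Load 1 — applied couple M₀=13 kN·m at a=2 m (b=L-a=6):
  y_1 = (R_Ax³/6 - M_Ax²/2 - M₀(x-a)²/2)/EI  [x>a] with R_A=117/64, M_A=-39/16 = ((117/64)·4³/6 - (-39/16)·4²/2 - 13·(4-2)²/2)/50000 = 13/50000 m
Load 2 — uniform load w=-18 kN/m over full span:
  y_2 = -wx²(L-x)²/(24EI) = -(-18)·4²·(8-4)²/(24·50000) = 12/3125 m
Load 3 — point force P=11 kN at a=8/3 m (b=L-a=16/3):
  y_3 = -Pa²(L-x)²(3bL-(3b+a)(L-x))/(6L³EI)  [x>a] = -11·(8/3)²·(8-4)²·(3·(16/3)·8-(3·(16/3)+(8/3))·(8-4))/(6·8³·50000) = -22/50625 m
Load 4 — triangular load w₀=6 kN/m (0→w₀ over full span):
  y_4 = -w₀x²(L-x)²(x+2L)/(120LEI) = -6·4²·(8-4)²·(4+2·8)/(120·8·50000) = -2/3125 m
Superposition: y = Σ y_i = 12253/4050000 m ≈ 0.003025 m

y(4) = 12253/4050000 m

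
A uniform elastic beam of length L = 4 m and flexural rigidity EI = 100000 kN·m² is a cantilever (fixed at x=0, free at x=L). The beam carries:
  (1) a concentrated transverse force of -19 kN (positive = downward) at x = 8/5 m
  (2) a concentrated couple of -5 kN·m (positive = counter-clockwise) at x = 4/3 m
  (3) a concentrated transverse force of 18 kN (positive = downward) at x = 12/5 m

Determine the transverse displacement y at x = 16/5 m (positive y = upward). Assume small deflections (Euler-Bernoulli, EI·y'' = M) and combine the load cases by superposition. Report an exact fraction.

Load 1 — point force P=-19 kN at a=8/5 m (b=L-a=12/5):
  y_1 = -Pa²(3x-a)/(6EI)  [x>a] = -(-19)·(8/5)²·(3·(16/5)-(8/5))/(6·100000) = 152/234375 m
Load 2 — applied couple M₀=-5 kN·m at a=4/3 m (b=L-a=8/3):
  y_2 = M₀a(2x-a)/(2EI)  [x>a] = (-5)·(4/3)·(2·(16/5)-(4/3))/(2·100000) = -19/112500 m
Load 3 — point force P=18 kN at a=12/5 m (b=L-a=8/5):
  y_3 = -Pa²(3x-a)/(6EI)  [x>a] = -18·(12/5)²·(3·(16/5)-(12/5))/(6·100000) = -486/390625 m
Superposition: y = Σ y_i = -10751/14062500 m ≈ -0.000765 m

y(16/5) = -10751/14062500 m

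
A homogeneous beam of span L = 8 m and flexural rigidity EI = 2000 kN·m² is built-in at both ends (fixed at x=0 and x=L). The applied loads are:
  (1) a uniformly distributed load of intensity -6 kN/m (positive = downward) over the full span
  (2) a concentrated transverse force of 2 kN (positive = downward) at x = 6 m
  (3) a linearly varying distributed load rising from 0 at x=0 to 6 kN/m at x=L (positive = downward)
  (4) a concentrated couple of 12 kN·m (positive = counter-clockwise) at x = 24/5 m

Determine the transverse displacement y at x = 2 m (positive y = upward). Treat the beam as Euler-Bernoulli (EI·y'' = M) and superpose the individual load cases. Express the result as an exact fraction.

Load 1 — uniform load w=-6 kN/m over full span:
  y_1 = -wx²(L-x)²/(24EI) = -(-6)·2²·(8-2)²/(24·2000) = 9/500 m
Load 2 — point force P=2 kN at a=6 m (b=L-a=2):
  y_2 = -Pb²x²(3aL-(3a+b)x)/(6L³EI)  [x≤a] = -2·2²·2²·(3·6·8-(3·6+2)·2)/(6·8³·2000) = -13/24000 m
Load 3 — triangular load w₀=6 kN/m (0→w₀ over full span):
  y_3 = -w₀x²(L-x)²(x+2L)/(120LEI) = -6·2²·(8-2)²·(2+2·8)/(120·8·2000) = -81/10000 m
Load 4 — applied couple M₀=12 kN·m at a=24/5 m (b=L-a=16/5):
  y_4 = (R_Ax³/6 - M_Ax²/2)/EI  [x≤a] with R_A=54/25, M_A=96/25 = ((54/25)·2³/6 - (96/25)·2²/2)/2000 = -3/1250 m
Superposition: y = Σ y_i = 167/24000 m ≈ 0.006958 m

y(2) = 167/24000 m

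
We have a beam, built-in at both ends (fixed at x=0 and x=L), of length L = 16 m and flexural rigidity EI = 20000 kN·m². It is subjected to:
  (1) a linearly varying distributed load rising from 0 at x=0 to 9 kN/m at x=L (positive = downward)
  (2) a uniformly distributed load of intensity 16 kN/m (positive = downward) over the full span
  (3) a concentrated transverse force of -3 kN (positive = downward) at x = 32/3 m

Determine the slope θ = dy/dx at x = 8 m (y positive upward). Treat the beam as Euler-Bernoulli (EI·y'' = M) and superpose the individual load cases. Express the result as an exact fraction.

Load 1 — triangular load w₀=9 kN/m (0→w₀ over full span):
  θ_1 = -w₀(2x(L-x)(L-2x)(x+2L)+x²(L-x)²)/(120LEI) = -9·(2·8·(16-8)·(16-2·8)·(8+2·16)+8²·(16-8)²)/(120·16·20000) = -3/3125 rad
Load 2 — uniform load w=16 kN/m over full span:
  θ_2 = -wx(L-x)(L-2x)/(12EI) = -16·8·(16-8)·(16-2·8)/(12·20000) = 0 rad
Load 3 — point force P=-3 kN at a=32/3 m (b=L-a=16/3):
  θ_3 = -Pb²x(2aL-(3a+b)x)/(2L³EI)  [x≤a] = -(-3)·(16/3)²·8·(2·(32/3)·16-(3·(32/3)+(16/3))·8)/(2·16³·20000) = 1/5625 rad
Superposition: θ = Σ θ_i = -22/28125 rad ≈ -0.000782 rad

θ(8) = -22/28125 rad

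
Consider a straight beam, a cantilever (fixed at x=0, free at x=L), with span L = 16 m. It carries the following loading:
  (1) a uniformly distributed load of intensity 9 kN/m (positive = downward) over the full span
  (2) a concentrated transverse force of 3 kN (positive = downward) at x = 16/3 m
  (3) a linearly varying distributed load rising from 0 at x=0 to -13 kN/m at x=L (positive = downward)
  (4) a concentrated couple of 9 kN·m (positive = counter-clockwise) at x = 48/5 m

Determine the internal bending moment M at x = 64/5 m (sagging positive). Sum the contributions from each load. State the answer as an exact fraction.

M(64/5) = 6016/375 kN·m

Load 1 — uniform load w=9 kN/m over full span:
  M_1 = -w(L-x)²/2 = -9·(16-(64/5))²/2 = -1152/25 kN·m
Load 2 — point force P=3 kN at a=16/3 m (b=L-a=32/3):
  M_2 = 0  [x>a] = 0 kN·m
Load 3 — triangular load w₀=-13 kN/m (0→w₀ over full span):
  M_3 = w₀Lx/2 - w₀L²/3 - w₀x³/(6L) = (-13)·16·(64/5)/2 - (-13)·16²/3 - (-13)·(64/5)³/(6·16) = 23296/375 kN·m
Load 4 — applied couple M₀=9 kN·m at a=48/5 m (b=L-a=32/5):
  M_4 = 0  [x>a] = 0 kN·m
Superposition: M = Σ M_i = 6016/375 kN·m ≈ 16.042667 kN·m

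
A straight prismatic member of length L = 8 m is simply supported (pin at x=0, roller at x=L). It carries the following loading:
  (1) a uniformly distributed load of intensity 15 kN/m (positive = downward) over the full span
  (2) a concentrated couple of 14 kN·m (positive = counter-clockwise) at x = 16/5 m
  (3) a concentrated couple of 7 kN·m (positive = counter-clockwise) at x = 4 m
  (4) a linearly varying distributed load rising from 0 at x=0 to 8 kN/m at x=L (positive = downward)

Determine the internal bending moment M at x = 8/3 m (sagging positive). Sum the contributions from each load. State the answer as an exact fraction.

M(8/3) = 11255/81 kN·m

Load 1 — uniform load w=15 kN/m over full span:
  M_1 = wx(L-x)/2 = 15·(8/3)·(8-(8/3))/2 = 320/3 kN·m
Load 2 — applied couple M₀=14 kN·m at a=16/5 m (b=L-a=24/5):
  M_2 = M₀x/L  [x≤a] = 14·(8/3)/8 = 14/3 kN·m
Load 3 — applied couple M₀=7 kN·m at a=4 m (b=L-a=4):
  M_3 = M₀x/L  [x≤a] = 7·(8/3)/8 = 7/3 kN·m
Load 4 — triangular load w₀=8 kN/m (0→w₀ over full span):
  M_4 = w₀Lx/6 - w₀x³/(6L) = 8·8·(8/3)/6 - 8·(8/3)³/(6·8) = 2048/81 kN·m
Superposition: M = Σ M_i = 11255/81 kN·m ≈ 138.950617 kN·m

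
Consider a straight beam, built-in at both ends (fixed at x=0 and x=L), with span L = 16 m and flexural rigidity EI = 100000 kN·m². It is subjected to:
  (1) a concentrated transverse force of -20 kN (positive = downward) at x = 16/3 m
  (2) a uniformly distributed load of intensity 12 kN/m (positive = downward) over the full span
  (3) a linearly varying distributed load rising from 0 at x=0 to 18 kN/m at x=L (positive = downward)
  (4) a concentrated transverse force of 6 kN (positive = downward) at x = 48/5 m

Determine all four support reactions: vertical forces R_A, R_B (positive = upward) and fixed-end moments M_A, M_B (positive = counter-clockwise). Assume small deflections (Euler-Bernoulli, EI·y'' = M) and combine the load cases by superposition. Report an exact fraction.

R_A = 426928/3375 kN, M_A = 1253504/3375 kN·m, R_B = 659822/3375 kN, M_B = -1608256/3375 kN·m

Load 1 — point force P=-20 kN at a=16/3 m (b=L-a=32/3):
  R_A = Pb²(3a+b)/L³ = (-20)·(32/3)²·(3·(16/3)+(32/3))/16³ = -400/27 kN
  M_A = Pab²/L² = (-20)·(16/3)·(32/3)²/16² = -1280/27 kN·m
  R_B = Pa²(a+3b)/L³ = (-20)·(16/3)²·((16/3)+3·(32/3))/16³ = -140/27 kN
  M_B = -Pa²b/L² = -(-20)·(16/3)²·(32/3)/16² = 640/27 kN·m
Load 2 — uniform load w=12 kN/m over full span:
  R_A = wL/2 = 12·16/2 = 96 kN
  M_A = wL²/12 = 12·16²/12 = 256 kN·m
  R_B = wL/2 = 12·16/2 = 96 kN
  M_B = -wL²/12 = -12·16²/12 = -256 kN·m
Load 3 — triangular load w₀=18 kN/m (0→w₀ over full span):
  R_A = 3w₀L/20 = 3·18·16/20 = 216/5 kN
  M_A = w₀L²/30 = 18·16²/30 = 768/5 kN·m
  R_B = 7w₀L/20 = 7·18·16/20 = 504/5 kN
  M_B = -w₀L²/20 = -18·16²/20 = -1152/5 kN·m
Load 4 — point force P=6 kN at a=48/5 m (b=L-a=32/5):
  R_A = Pb²(3a+b)/L³ = 6·(32/5)²·(3·(48/5)+(32/5))/16³ = 264/125 kN
  M_A = Pab²/L² = 6·(48/5)·(32/5)²/16² = 1152/125 kN·m
  R_B = Pa²(a+3b)/L³ = 6·(48/5)²·((48/5)+3·(32/5))/16³ = 486/125 kN
  M_B = -Pa²b/L² = -6·(48/5)²·(32/5)/16² = -1728/125 kN·m
Superposition: R_A = 426928/3375 kN, M_A = 1253504/3375 kN·m, R_B = 659822/3375 kN, M_B = -1608256/3375 kN·m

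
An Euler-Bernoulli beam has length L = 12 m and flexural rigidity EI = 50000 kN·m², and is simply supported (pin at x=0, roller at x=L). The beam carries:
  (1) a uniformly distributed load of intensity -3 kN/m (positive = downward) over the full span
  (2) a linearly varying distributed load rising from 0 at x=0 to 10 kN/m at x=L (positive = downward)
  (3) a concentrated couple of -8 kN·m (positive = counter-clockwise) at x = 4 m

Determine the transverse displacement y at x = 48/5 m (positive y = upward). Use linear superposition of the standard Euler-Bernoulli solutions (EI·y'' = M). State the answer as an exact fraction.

Load 1 — uniform load w=-3 kN/m over full span:
  y_1 = -wx(L³-2Lx²+x³)/(24EI) = -(-3)·(48/5)·(12³-2·12·(48/5)²+(48/5)³)/(24·50000) = 18792/1953125 m
Load 2 — triangular load w₀=10 kN/m (0→w₀ over full span):
  y_2 = -w₀x(7L⁴-10L²x²+3x⁴)/(360LEI) = -10·(48/5)·(7·12⁴-10·12²·(48/5)²+3·(48/5)⁴)/(360·12·50000) = -164592/9765625 m
Load 3 — applied couple M₀=-8 kN·m at a=4 m (b=L-a=8):
  y_3 = (M₀x³/(6L)-M₀(x-a)²/2+C₁x)/EI  [x>a] with C₁=M₀(3b²-L²)/(6L)=-16/3 = ((-8)·(48/5)³/(6·12)-(-8)·((48/5)-4)²/2+(-16/3)·(48/5))/50000 = -188/390625 m
Superposition: y = Σ y_i = -75332/9765625 m ≈ -0.007714 m

y(48/5) = -75332/9765625 m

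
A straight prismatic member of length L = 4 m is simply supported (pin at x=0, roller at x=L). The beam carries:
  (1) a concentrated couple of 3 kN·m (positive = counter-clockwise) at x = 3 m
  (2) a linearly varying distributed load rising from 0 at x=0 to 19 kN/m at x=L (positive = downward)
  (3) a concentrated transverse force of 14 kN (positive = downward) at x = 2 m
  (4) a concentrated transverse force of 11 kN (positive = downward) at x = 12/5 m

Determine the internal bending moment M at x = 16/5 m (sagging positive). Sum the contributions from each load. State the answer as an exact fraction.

M(16/5) = 3109/125 kN·m

Load 1 — applied couple M₀=3 kN·m at a=3 m (b=L-a=1):
  M_1 = M₀x/L - M₀  [x>a] = 3·(16/5)/4 - 3 = -3/5 kN·m
Load 2 — triangular load w₀=19 kN/m (0→w₀ over full span):
  M_2 = w₀Lx/6 - w₀x³/(6L) = 19·4·(16/5)/6 - 19·(16/5)³/(6·4) = 1824/125 kN·m
Load 3 — point force P=14 kN at a=2 m (b=L-a=2):
  M_3 = Pa(L-x)/L  [x>a] = 14·2·(4-(16/5))/4 = 28/5 kN·m
Load 4 — point force P=11 kN at a=12/5 m (b=L-a=8/5):
  M_4 = Pa(L-x)/L  [x>a] = 11·(12/5)·(4-(16/5))/4 = 132/25 kN·m
Superposition: M = Σ M_i = 3109/125 kN·m ≈ 24.872000 kN·m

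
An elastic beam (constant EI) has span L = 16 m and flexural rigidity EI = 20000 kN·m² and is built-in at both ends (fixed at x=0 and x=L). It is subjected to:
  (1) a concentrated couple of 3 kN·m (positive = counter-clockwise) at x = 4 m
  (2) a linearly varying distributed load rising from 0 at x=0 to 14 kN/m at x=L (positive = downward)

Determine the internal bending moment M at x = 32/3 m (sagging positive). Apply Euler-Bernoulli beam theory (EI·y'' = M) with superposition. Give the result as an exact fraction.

Load 1 — applied couple M₀=3 kN·m at a=4 m (b=L-a=12):
  M_1 = R_Ax - M_A - M₀  [x>a] with R_A=27/128, M_A=-9/16 = (27/128)·(32/3) - (-9/16) - 3 = -3/16 kN·m
Load 2 — triangular load w₀=14 kN/m (0→w₀ over full span):
  M_2 = 3w₀Lx/20 - w₀L²/30 - w₀x³/(6L) = 3·14·16·(32/3)/20 - 14·16²/30 - 14·(32/3)³/(6·16) = 25088/405 kN·m
Superposition: M = Σ M_i = 400193/6480 kN·m ≈ 61.758179 kN·m

M(32/3) = 400193/6480 kN·m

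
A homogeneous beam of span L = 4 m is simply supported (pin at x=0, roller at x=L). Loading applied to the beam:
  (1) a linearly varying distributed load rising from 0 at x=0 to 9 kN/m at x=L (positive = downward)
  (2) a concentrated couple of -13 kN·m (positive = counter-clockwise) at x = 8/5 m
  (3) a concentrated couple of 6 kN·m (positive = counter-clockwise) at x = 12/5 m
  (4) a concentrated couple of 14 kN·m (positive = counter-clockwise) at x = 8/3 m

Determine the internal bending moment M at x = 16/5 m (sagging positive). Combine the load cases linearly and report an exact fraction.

Load 1 — triangular load w₀=9 kN/m (0→w₀ over full span):
  M_1 = w₀Lx/6 - w₀x³/(6L) = 9·4·(16/5)/6 - 9·(16/5)³/(6·4) = 864/125 kN·m
Load 2 — applied couple M₀=-13 kN·m at a=8/5 m (b=L-a=12/5):
  M_2 = M₀x/L - M₀  [x>a] = (-13)·(16/5)/4 - (-13) = 13/5 kN·m
Load 3 — applied couple M₀=6 kN·m at a=12/5 m (b=L-a=8/5):
  M_3 = M₀x/L - M₀  [x>a] = 6·(16/5)/4 - 6 = -6/5 kN·m
Load 4 — applied couple M₀=14 kN·m at a=8/3 m (b=L-a=4/3):
  M_4 = M₀x/L - M₀  [x>a] = 14·(16/5)/4 - 14 = -14/5 kN·m
Superposition: M = Σ M_i = 689/125 kN·m ≈ 5.512000 kN·m

M(16/5) = 689/125 kN·m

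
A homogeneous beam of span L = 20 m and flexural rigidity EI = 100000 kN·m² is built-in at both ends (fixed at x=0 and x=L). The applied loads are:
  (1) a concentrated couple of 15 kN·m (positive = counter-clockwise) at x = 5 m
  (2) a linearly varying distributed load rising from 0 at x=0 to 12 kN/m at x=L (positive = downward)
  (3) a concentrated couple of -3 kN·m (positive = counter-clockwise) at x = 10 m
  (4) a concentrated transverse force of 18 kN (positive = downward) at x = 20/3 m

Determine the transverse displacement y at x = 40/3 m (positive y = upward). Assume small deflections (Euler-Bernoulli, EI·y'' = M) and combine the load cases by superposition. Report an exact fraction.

y(40/3) = -15631/648000 m

Load 1 — applied couple M₀=15 kN·m at a=5 m (b=L-a=15):
  y_1 = (R_Ax³/6 - M_Ax²/2 - M₀(x-a)²/2)/EI  [x>a] with R_A=27/32, M_A=-45/16 = ((27/32)·(40/3)³/6 - (-45/16)·(40/3)²/2 - 15·((40/3)-5)²/2)/100000 = 1/1600 m
Load 2 — triangular load w₀=12 kN/m (0→w₀ over full span):
  y_2 = -w₀x²(L-x)²(x+2L)/(120LEI) = -12·(40/3)²·(20-(40/3))²·((40/3)+2·20)/(120·20·100000) = -128/6075 m
Load 3 — applied couple M₀=-3 kN·m at a=10 m (b=L-a=10):
  y_3 = (R_Ax³/6 - M_Ax²/2 - M₀(x-a)²/2)/EI  [x>a] with R_A=-9/40, M_A=-3/4 = ((-9/40)·(40/3)³/6 - (-3/4)·(40/3)²/2 - (-3)·((40/3)-10)²/2)/100000 = -1/18000 m
Load 4 — point force P=18 kN at a=20/3 m (b=L-a=40/3):
  y_4 = -Pa²(L-x)²(3bL-(3b+a)(L-x))/(6L³EI)  [x>a] = -18·(20/3)²·(20-(40/3))²·(3·(40/3)·20-(3·(40/3)+(20/3))·(20-(40/3)))/(6·20³·100000) = -22/6075 m
Superposition: y = Σ y_i = -15631/648000 m ≈ -0.024122 m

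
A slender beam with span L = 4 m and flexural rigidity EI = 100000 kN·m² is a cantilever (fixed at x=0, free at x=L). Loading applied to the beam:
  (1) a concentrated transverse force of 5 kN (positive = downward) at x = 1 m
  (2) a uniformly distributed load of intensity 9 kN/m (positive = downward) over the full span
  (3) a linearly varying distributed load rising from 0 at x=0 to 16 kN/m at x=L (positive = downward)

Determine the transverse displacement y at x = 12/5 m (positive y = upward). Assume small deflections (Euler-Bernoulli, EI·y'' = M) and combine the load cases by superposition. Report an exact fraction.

y(12/5) = -29691607/9375000000 m

Load 1 — point force P=5 kN at a=1 m (b=L-a=3):
  y_1 = -Pa²(3x-a)/(6EI)  [x>a] = -5·1²·(3·(12/5)-1)/(6·100000) = -31/600000 m
Load 2 — uniform load w=9 kN/m over full span:
  y_2 = -wx²(x²-4Lx+6L²)/(24EI) = -9·(12/5)²·((12/5)²-4·4·(12/5)+6·4²)/(24·100000) = -2673/1953125 m
Load 3 — triangular load w₀=16 kN/m (0→w₀ over full span):
  y_3 = (w₀Lx³/12-w₀L²x²/6-w₀x⁵/(120L))/EI = (16·4·(12/5)³/12-16·4²·(12/5)²/6-16·(12/5)⁵/(120·4))/100000 = -85296/48828125 m
Superposition: y = Σ y_i = -29691607/9375000000 m ≈ -0.003167 m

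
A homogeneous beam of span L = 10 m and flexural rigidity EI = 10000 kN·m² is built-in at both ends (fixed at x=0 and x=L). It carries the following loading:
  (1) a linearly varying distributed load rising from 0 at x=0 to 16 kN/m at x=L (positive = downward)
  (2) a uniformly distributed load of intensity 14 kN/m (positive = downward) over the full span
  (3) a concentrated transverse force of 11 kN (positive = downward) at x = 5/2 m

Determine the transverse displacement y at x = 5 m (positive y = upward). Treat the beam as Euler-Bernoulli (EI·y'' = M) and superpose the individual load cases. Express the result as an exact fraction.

Load 1 — triangular load w₀=16 kN/m (0→w₀ over full span):
  y_1 = -w₀x²(L-x)²(x+2L)/(120LEI) = -16·5²·(10-5)²·(5+2·10)/(120·10·10000) = -1/48 m
Load 2 — uniform load w=14 kN/m over full span:
  y_2 = -wx²(L-x)²/(24EI) = -14·5²·(10-5)²/(24·10000) = -7/192 m
Load 3 — point force P=11 kN at a=5/2 m (b=L-a=15/2):
  y_3 = -Pa²(L-x)²(3bL-(3b+a)(L-x))/(6L³EI)  [x>a] = -11·(5/2)²·(10-5)²·(3·(15/2)·10-(3·(15/2)+(5/2))·(10-5))/(6·10³·10000) = -11/3840 m
Superposition: y = Σ y_i = -77/1280 m ≈ -0.060156 m

y(5) = -77/1280 m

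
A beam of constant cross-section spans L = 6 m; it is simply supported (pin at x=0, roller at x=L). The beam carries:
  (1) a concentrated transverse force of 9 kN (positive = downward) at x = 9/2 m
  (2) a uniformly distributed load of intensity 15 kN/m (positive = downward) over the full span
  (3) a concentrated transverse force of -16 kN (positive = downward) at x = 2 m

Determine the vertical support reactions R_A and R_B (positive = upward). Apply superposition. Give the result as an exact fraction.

Load 1 — point force P=9 kN at a=9/2 m (b=L-a=3/2):
  R_A = Pb/L = 9·(3/2)/6 = 9/4 kN
  R_B = Pa/L = 9·(9/2)/6 = 27/4 kN
Load 2 — uniform load w=15 kN/m over full span:
  R_A = wL/2 = 15·6/2 = 45 kN
  R_B = wL/2 = 15·6/2 = 45 kN
Load 3 — point force P=-16 kN at a=2 m (b=L-a=4):
  R_A = Pb/L = (-16)·4/6 = -32/3 kN
  R_B = Pa/L = (-16)·2/6 = -16/3 kN
Superposition: R_A = 439/12 kN, R_B = 557/12 kN

R_A = 439/12 kN, R_B = 557/12 kN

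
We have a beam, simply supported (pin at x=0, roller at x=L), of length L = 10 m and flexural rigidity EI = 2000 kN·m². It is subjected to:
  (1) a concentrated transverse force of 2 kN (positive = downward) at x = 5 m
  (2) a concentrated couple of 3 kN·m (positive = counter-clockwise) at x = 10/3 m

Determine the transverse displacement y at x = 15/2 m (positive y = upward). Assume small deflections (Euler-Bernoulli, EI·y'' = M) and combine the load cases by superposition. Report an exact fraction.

Load 1 — point force P=2 kN at a=5 m (b=L-a=5):
  y_1 = -Pa(L-x)(2Lx-a²-x²)/(6LEI)  [x>a] = -2·5·(10-(15/2))·(2·10·(15/2)-5²-(15/2)²)/(6·10·2000) = -11/768 m
Load 2 — applied couple M₀=3 kN·m at a=10/3 m (b=L-a=20/3):
  y_2 = (M₀x³/(6L)-M₀(x-a)²/2+C₁x)/EI  [x>a] with C₁=M₀(3b²-L²)/(6L)=5/3 = (3·(15/2)³/(6·10)-3·((15/2)-(10/3))²/2+(5/3)·(15/2))/2000 = 29/7680 m
Superposition: y = Σ y_i = -27/2560 m ≈ -0.010547 m

y(15/2) = -27/2560 m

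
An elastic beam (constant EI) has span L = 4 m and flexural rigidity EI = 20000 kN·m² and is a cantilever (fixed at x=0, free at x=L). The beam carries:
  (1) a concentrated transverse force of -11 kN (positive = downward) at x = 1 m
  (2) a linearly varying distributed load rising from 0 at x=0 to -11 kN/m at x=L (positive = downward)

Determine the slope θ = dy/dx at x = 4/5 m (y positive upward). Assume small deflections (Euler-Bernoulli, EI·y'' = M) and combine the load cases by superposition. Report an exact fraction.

Load 1 — point force P=-11 kN at a=1 m (b=L-a=3):
  θ_1 = -Px(2a-x)/(2EI)  [x≤a] = -(-11)·(4/5)·(2·1-(4/5))/(2·20000) = 33/125000 rad
Load 2 — triangular load w₀=-11 kN/m (0→w₀ over full span):
  θ_2 = (w₀Lx²/4-w₀L²x/3-w₀x⁴/(24L))/EI = ((-11)·4·(4/5)²/4-(-11)·4²·(4/5)/3-(-11)·(4/5)⁴/(24·4))/20000 = 9361/4687500 rad
Superposition: θ = Σ θ_i = 21197/9375000 rad ≈ 0.002261 rad

θ(4/5) = 21197/9375000 rad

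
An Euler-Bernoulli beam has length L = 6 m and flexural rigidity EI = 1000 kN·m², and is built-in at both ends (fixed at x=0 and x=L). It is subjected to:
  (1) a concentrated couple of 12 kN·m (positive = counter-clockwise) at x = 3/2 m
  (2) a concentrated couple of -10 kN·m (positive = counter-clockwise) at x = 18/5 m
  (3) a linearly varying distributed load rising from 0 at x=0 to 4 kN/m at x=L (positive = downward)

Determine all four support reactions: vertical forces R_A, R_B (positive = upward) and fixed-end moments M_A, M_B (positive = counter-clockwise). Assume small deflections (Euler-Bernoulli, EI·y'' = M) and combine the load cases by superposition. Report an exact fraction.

Load 1 — applied couple M₀=12 kN·m at a=3/2 m (b=L-a=9/2):
  R_A = 6M₀ab/L³ = 6·12·(3/2)·(9/2)/6³ = 9/4 kN
  M_A = M₀b(2a-b)/L² = 12·(9/2)·(2·(3/2)-(9/2))/6² = -9/4 kN·m
  R_B = -6M₀ab/L³ = -6·12·(3/2)·(9/2)/6³ = -9/4 kN
  M_B = M₀a(2b-a)/L² = 12·(3/2)·(2·(9/2)-(3/2))/6² = 15/4 kN·m
Load 2 — applied couple M₀=-10 kN·m at a=18/5 m (b=L-a=12/5):
  R_A = 6M₀ab/L³ = 6·(-10)·(18/5)·(12/5)/6³ = -12/5 kN
  M_A = M₀b(2a-b)/L² = (-10)·(12/5)·(2·(18/5)-(12/5))/6² = -16/5 kN·m
  R_B = -6M₀ab/L³ = -6·(-10)·(18/5)·(12/5)/6³ = 12/5 kN
  M_B = M₀a(2b-a)/L² = (-10)·(18/5)·(2·(12/5)-(18/5))/6² = -6/5 kN·m
Load 3 — triangular load w₀=4 kN/m (0→w₀ over full span):
  R_A = 3w₀L/20 = 3·4·6/20 = 18/5 kN
  M_A = w₀L²/30 = 4·6²/30 = 24/5 kN·m
  R_B = 7w₀L/20 = 7·4·6/20 = 42/5 kN
  M_B = -w₀L²/20 = -4·6²/20 = -36/5 kN·m
Superposition: R_A = 69/20 kN, M_A = -13/20 kN·m, R_B = 171/20 kN, M_B = -93/20 kN·m

R_A = 69/20 kN, M_A = -13/20 kN·m, R_B = 171/20 kN, M_B = -93/20 kN·m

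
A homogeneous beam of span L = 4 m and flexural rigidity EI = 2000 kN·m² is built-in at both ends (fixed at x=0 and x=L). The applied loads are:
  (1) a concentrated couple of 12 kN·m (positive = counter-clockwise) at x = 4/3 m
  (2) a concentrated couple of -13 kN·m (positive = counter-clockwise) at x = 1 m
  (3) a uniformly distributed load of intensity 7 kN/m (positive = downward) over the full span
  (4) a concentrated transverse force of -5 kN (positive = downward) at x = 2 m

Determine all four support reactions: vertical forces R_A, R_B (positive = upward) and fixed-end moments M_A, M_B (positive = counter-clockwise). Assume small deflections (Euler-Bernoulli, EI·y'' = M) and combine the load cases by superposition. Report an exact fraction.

R_A = 379/32 kN, M_A = 445/48 kN·m, R_B = 357/32 kN, M_B = -331/48 kN·m

Load 1 — applied couple M₀=12 kN·m at a=4/3 m (b=L-a=8/3):
  R_A = 6M₀ab/L³ = 6·12·(4/3)·(8/3)/4³ = 4 kN
  M_A = M₀b(2a-b)/L² = 12·(8/3)·(2·(4/3)-(8/3))/4² = 0 kN·m
  R_B = -6M₀ab/L³ = -6·12·(4/3)·(8/3)/4³ = -4 kN
  M_B = M₀a(2b-a)/L² = 12·(4/3)·(2·(8/3)-(4/3))/4² = 4 kN·m
Load 2 — applied couple M₀=-13 kN·m at a=1 m (b=L-a=3):
  R_A = 6M₀ab/L³ = 6·(-13)·1·3/4³ = -117/32 kN
  M_A = M₀b(2a-b)/L² = (-13)·3·(2·1-3)/4² = 39/16 kN·m
  R_B = -6M₀ab/L³ = -6·(-13)·1·3/4³ = 117/32 kN
  M_B = M₀a(2b-a)/L² = (-13)·1·(2·3-1)/4² = -65/16 kN·m
Load 3 — uniform load w=7 kN/m over full span:
  R_A = wL/2 = 7·4/2 = 14 kN
  M_A = wL²/12 = 7·4²/12 = 28/3 kN·m
  R_B = wL/2 = 7·4/2 = 14 kN
  M_B = -wL²/12 = -7·4²/12 = -28/3 kN·m
Load 4 — point force P=-5 kN at a=2 m (b=L-a=2):
  R_A = Pb²(3a+b)/L³ = (-5)·2²·(3·2+2)/4³ = -5/2 kN
  M_A = Pab²/L² = (-5)·2·2²/4² = -5/2 kN·m
  R_B = Pa²(a+3b)/L³ = (-5)·2²·(2+3·2)/4³ = -5/2 kN
  M_B = -Pa²b/L² = -(-5)·2²·2/4² = 5/2 kN·m
Superposition: R_A = 379/32 kN, M_A = 445/48 kN·m, R_B = 357/32 kN, M_B = -331/48 kN·m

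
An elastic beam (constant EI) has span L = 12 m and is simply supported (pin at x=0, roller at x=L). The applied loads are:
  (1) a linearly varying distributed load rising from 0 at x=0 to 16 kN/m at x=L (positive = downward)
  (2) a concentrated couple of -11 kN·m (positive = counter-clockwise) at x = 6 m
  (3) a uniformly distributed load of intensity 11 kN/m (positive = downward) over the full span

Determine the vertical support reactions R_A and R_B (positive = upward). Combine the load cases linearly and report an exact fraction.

R_A = 1165/12 kN, R_B = 1571/12 kN

Load 1 — triangular load w₀=16 kN/m (0→w₀ over full span):
  R_A = w₀L/6 = 16·12/6 = 32 kN
  R_B = w₀L/3 = 16·12/3 = 64 kN
Load 2 — applied couple M₀=-11 kN·m at a=6 m (b=L-a=6):
  R_A = M₀/L = (-11)/12 = -11/12 kN
  R_B = -M₀/L = -(-11)/12 = 11/12 kN
Load 3 — uniform load w=11 kN/m over full span:
  R_A = wL/2 = 11·12/2 = 66 kN
  R_B = wL/2 = 11·12/2 = 66 kN
Superposition: R_A = 1165/12 kN, R_B = 1571/12 kN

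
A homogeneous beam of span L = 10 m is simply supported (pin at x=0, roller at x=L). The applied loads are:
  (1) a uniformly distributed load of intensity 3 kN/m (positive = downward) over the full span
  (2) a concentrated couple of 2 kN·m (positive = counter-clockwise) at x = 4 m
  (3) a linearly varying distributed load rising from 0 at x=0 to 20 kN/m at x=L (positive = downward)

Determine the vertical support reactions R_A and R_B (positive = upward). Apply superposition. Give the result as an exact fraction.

R_A = 728/15 kN, R_B = 1222/15 kN

Load 1 — uniform load w=3 kN/m over full span:
  R_A = wL/2 = 3·10/2 = 15 kN
  R_B = wL/2 = 3·10/2 = 15 kN
Load 2 — applied couple M₀=2 kN·m at a=4 m (b=L-a=6):
  R_A = M₀/L = 2/10 = 1/5 kN
  R_B = -M₀/L = -2/10 = -1/5 kN
Load 3 — triangular load w₀=20 kN/m (0→w₀ over full span):
  R_A = w₀L/6 = 20·10/6 = 100/3 kN
  R_B = w₀L/3 = 20·10/3 = 200/3 kN
Superposition: R_A = 728/15 kN, R_B = 1222/15 kN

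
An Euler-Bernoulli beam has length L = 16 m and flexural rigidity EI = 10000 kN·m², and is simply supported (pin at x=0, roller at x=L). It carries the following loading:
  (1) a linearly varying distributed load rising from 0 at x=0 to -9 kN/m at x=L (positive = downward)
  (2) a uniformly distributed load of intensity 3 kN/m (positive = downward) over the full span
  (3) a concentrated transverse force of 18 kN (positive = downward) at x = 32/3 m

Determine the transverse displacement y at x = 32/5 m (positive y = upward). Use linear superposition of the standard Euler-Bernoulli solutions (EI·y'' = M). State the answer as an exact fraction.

Load 1 — triangular load w₀=-9 kN/m (0→w₀ over full span):
  y_1 = -w₀x(7L⁴-10L²x²+3x⁴)/(360LEI) = -(-9)·(32/5)·(7·16⁴-10·16²·(32/5)²+3·(32/5)⁴)/(360·16·10000) = 3505152/9765625 m
Load 2 — uniform load w=3 kN/m over full span:
  y_2 = -wx(L³-2Lx²+x³)/(24EI) = -3·(32/5)·(16³-2·16·(32/5)²+(32/5)³)/(24·10000) = -95232/390625 m
Load 3 — point force P=18 kN at a=32/3 m (b=L-a=16/3):
  y_3 = -Pbx(L²-b²-x²)/(6LEI)  [x≤a] = -18·(16/3)·(32/5)·(16²-(16/3)²-(32/5)²)/(6·16·10000) = -83968/703125 m
Superposition: y = Σ y_i = -376832/87890625 m ≈ -0.004288 m

y(32/5) = -376832/87890625 m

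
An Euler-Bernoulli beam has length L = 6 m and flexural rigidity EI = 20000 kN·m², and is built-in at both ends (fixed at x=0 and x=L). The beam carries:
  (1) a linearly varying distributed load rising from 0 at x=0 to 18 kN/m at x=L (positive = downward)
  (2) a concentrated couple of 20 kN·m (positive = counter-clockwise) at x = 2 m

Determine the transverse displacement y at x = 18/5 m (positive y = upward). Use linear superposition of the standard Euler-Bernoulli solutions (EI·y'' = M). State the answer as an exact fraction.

Load 1 — triangular load w₀=18 kN/m (0→w₀ over full span):
  y_1 = -w₀x²(L-x)²(x+2L)/(120LEI) = -18·(18/5)²·(6-(18/5))²·((18/5)+2·6)/(120·6·20000) = -28431/19531250 m
Load 2 — applied couple M₀=20 kN·m at a=2 m (b=L-a=4):
  y_2 = (R_Ax³/6 - M_Ax²/2 - M₀(x-a)²/2)/EI  [x>a] with R_A=40/9, M_A=0 = ((40/9)·(18/5)³/6 - 0·(18/5)²/2 - 20·((18/5)-2)²/2)/20000 = 7/15625 m
Superposition: y = Σ y_i = -19681/19531250 m ≈ -0.001008 m

y(18/5) = -19681/19531250 m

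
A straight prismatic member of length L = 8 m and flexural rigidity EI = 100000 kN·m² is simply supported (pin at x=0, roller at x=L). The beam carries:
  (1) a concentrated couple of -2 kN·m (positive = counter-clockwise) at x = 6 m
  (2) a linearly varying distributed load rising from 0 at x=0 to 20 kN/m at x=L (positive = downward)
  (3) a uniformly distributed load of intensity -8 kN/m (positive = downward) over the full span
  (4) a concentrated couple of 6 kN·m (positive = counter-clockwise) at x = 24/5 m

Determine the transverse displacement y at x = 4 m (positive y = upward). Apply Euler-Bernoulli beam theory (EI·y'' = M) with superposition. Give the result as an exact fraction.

Load 1 — applied couple M₀=-2 kN·m at a=6 m (b=L-a=2):
  y_1 = (M₀x³/(6L)+C₁x)/EI  [x≤a] with C₁=M₀(3b²-L²)/(6L)=13/6 = ((-2)·4³/(6·8)+(13/6)·4)/100000 = 3/50000 m
Load 2 — triangular load w₀=20 kN/m (0→w₀ over full span):
  y_2 = -w₀x(7L⁴-10L²x²+3x⁴)/(360LEI) = -20·4·(7·8⁴-10·8²·4²+3·4⁴)/(360·8·100000) = -2/375 m
Load 3 — uniform load w=-8 kN/m over full span:
  y_3 = -wx(L³-2Lx²+x³)/(24EI) = -(-8)·4·(8³-2·8·4²+4³)/(24·100000) = 8/1875 m
Load 4 — applied couple M₀=6 kN·m at a=24/5 m (b=L-a=16/5):
  y_4 = (M₀x³/(6L)+C₁x)/EI  [x≤a] with C₁=M₀(3b²-L²)/(6L)=-104/25 = (6·4³/(6·8)+(-104/25)·4)/100000 = -27/312500 m
Superposition: y = Σ y_i = -4099/3750000 m ≈ -0.001093 m

y(4) = -4099/3750000 m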